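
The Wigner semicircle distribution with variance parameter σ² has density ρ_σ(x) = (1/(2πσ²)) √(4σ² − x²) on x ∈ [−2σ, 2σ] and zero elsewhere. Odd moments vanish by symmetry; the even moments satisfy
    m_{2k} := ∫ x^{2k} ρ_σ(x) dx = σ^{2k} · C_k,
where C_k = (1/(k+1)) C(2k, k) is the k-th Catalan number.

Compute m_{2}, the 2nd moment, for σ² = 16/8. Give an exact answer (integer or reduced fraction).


By the scaled semicircle moment identity, m_{2k} = σ^{2k} · C_k with k = 1.
C_1 = (1/(k+1)) · C(2k, k) = (1/2) · C(2, 1) = (1/2) · 2 = 1.
σ^{2k} = (σ²)^k = (16/8)^1 = 2.

Therefore m_{2} = σ^{2} · C_1 = 2 · 1 = 2.


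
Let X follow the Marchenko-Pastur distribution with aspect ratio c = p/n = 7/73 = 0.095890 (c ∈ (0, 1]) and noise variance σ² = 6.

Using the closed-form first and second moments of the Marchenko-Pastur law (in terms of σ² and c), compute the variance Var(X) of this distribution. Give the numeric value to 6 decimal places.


Recall the MP moments m_1 = E[X] = σ² and m_2 = E[X²] = σ⁴ (1 + c).
m_1 = E[X] = σ² = 6, so m_1² = 36.
m_2 = E[X²] = σ⁴ (1 + c) = 36 · (1 + 0.095890) = 36 · 1.095890 = 39.452055.
(Note m_2 − m_1² simplifies to c · σ⁴ = 0.095890 · 36.)

Var(X) = m_2 − m_1² = 39.452055 − 36 = 3.452055.


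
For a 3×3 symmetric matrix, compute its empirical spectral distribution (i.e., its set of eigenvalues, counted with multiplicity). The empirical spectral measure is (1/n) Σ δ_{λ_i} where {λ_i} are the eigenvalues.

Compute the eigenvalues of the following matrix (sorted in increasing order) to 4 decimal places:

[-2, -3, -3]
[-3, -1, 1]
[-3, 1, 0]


Since M is real symmetric, all three eigenvalues are real; they are the roots of det(λI − M) = λ³ − (tr M) λ² + s λ − det M, where s is the sum of the principal 2×2 minors.
tr M = -2 + (-1) + 0 = -3.
s = ((-2)·(-1) − (-3)²) + ((-2)·0 − (-3)²) + ((-1)·0 − 1²) = -7 + (-9) + (-1) = -17.
det M (expand along row 1) = (-2)·(-1) − (-3)·3 + (-3)·(-6) = 29.
Characteristic polynomial: λ³ + 3λ² − 17λ − 29 = 0.
Substitute λ = y + (tr M)/3 = y − 1.000000 to remove the quadratic term: y³ + p·y + q = 0 with p = s − (tr M)²/3 = -20.000000 and q = −2(tr M)³/27 + (tr M)·s/3 − det M = -10.000000.
Three real roots ⇒ use the trigonometric (Viète) form: r = 2√(−p/3) = 5.163978, φ = arccos(3q/(p·r)) = arccos(0.290474) = 1.276074 rad.
y_k = r·cos(φ/3 − 2πk/3) for k = 0, 1, 2 gives y = 4.703821, -0.506497, -4.197324.
λ_k = y_k − 1.000000 gives λ = 3.7038, -1.5065, -5.1973 (check: the sum is -3.0000 = tr M).

Eigenvalues sorted in increasing order: [-5.1973, -1.5065, 3.7038].


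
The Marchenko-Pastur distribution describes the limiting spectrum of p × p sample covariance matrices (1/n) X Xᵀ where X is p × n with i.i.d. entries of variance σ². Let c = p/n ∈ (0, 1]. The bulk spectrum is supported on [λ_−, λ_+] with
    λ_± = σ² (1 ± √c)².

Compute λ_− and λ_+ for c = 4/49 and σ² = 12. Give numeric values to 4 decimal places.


c = 4/49 = 0.081633; √c = 0.285714.
λ_− = σ² (1 − √c)² = 12 · (1 − 0.285714)² = 12 · (0.714286)² = 6.122449.
λ_+ = σ² (1 + √c)² = 12 · (1 + 0.285714)² = 12 · (1.285714)² = 19.836735.

Rounded to 4 decimal places: λ_− ≈ 6.1224, λ_+ ≈ 19.8367.


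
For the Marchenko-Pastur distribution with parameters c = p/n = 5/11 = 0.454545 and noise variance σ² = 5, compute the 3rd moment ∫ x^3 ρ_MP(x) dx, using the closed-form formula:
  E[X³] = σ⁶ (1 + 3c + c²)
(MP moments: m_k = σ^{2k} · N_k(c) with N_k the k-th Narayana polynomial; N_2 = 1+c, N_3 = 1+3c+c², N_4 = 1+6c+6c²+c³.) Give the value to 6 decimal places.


E[X³] = σ⁶ (1 + 3c + c²) (third MP moment). With σ² = 5 (so σ⁶ = 125) and c = 5/11 = 0.454545: E[X³] = 125 · (1 + 3·0.454545 + (0.454545)²) = 125 · 2.570248.

So E[X^3] = 321.280992.


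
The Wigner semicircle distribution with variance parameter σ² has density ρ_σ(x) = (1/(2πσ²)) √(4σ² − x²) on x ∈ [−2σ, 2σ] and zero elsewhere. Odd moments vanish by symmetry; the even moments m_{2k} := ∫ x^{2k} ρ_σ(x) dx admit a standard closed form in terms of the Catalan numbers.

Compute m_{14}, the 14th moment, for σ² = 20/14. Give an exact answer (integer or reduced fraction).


By the scaled semicircle moment identity, m_{2k} = σ^{2k} · C_k with k = 7.
C_7 = (1/(k+1)) · C(2k, k) = (1/8) · C(14, 7) = (1/8) · 3432 = 429.
σ^{2k} = (σ²)^k = (20/14)^7 = 10000000/823543.

Therefore m_{14} = σ^{14} · C_7 = (10000000/823543) · 429 = 4290000000/823543.


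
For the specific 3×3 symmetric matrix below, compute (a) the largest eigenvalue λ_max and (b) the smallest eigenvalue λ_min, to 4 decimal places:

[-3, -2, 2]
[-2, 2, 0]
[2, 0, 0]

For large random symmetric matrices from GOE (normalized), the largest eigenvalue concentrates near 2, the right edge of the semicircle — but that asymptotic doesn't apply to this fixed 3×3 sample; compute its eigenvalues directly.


Since M is real symmetric, all three eigenvalues are real; they are the roots of det(λI − M) = λ³ − (tr M) λ² + s λ − det M, where s is the sum of the principal 2×2 minors.
tr M = -3 + 2 + 0 = -1.
s = ((-3)·2 − (-2)²) + ((-3)·0 − 2²) + (2·0 − 0²) = -10 + (-4) + 0 = -14.
det M (expand along row 1) = (-3)·0 − (-2)·0 + 2·(-4) = -8.
Characteristic polynomial: λ³ + λ² − 14λ + 8 = 0.
Substitute λ = y + (tr M)/3 = y − 0.333333 to remove the quadratic term: y³ + p·y + q = 0 with p = s − (tr M)²/3 = -14.333333 and q = −2(tr M)³/27 + (tr M)·s/3 − det M = 12.740741.
Three real roots ⇒ use the trigonometric (Viète) form: r = 2√(−p/3) = 4.371626, φ = arccos(3q/(p·r)) = arccos(-0.609994) = 2.226850 rad.
y_k = r·cos(φ/3 − 2πk/3) for k = 0, 1, 2 gives y = 3.221569, 0.948405, -4.169974.
λ_k = y_k − 0.333333 gives λ = 2.8882, 0.6151, -4.5033 (check: the sum is -1.0000 = tr M).

Hence λ_max = 2.8882 and λ_min = -4.5033.


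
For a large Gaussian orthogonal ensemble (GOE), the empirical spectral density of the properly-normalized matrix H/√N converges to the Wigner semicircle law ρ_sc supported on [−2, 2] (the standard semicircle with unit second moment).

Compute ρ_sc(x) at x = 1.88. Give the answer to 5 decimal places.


ρ_sc(x) = (1/(2π)) √(4 − x²). With x = 1.88:
  4 − x² = 4 − (1.88)² = 4 − 3.534400 = 0.465600.
  √(4 − x²) = 0.682349.
  1/(2π) = 0.159155.
  ρ_sc(1.88) = 0.159155 · 0.682349 = 0.108599.

Rounded to 5 decimal places: ρ_sc(1.88) ≈ 0.10860.


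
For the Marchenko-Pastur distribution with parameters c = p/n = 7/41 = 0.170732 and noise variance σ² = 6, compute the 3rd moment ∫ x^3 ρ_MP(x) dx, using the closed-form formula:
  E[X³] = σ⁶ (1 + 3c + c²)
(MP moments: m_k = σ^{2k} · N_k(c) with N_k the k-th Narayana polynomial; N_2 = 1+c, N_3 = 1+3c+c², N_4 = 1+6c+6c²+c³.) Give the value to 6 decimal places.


E[X³] = σ⁶ (1 + 3c + c²) (third MP moment). With σ² = 6 (so σ⁶ = 216) and c = 7/41 = 0.170732: E[X³] = 216 · (1 + 3·0.170732 + (0.170732)²) = 216 · 1.541344.

So E[X^3] = 332.930399.


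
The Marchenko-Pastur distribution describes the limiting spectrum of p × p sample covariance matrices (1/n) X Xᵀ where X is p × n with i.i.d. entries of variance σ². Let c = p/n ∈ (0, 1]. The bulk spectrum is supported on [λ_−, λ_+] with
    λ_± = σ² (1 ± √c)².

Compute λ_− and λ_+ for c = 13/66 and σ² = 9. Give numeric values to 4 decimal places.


c = 13/66 = 0.196970; √c = 0.443813.
λ_− = σ² (1 − √c)² = 9 · (1 − 0.443813)² = 9 · (0.556187)² = 2.784099.
λ_+ = σ² (1 + √c)² = 9 · (1 + 0.443813)² = 9 · (1.443813)² = 18.761356.

Rounded to 4 decimal places: λ_− ≈ 2.7841, λ_+ ≈ 18.7614.


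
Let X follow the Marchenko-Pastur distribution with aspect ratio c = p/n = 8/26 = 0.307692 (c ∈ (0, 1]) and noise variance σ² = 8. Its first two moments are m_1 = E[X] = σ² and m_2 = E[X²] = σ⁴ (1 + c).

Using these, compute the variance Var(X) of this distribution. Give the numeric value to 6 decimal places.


m_1 = E[X] = σ² = 8, so m_1² = 64.
m_2 = E[X²] = σ⁴ (1 + c) = 64 · (1 + 0.307692) = 64 · 1.307692 = 83.692308.
(Note m_2 − m_1² simplifies to c · σ⁴ = 0.307692 · 64.)

Var(X) = m_2 − m_1² = 83.692308 − 64 = 19.692308.


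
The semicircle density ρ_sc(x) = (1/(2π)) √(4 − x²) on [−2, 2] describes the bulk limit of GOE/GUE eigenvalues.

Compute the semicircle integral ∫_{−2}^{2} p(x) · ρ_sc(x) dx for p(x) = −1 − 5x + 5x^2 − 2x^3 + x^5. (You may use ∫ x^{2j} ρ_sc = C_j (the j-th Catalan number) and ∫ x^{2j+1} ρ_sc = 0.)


Write p(x) = Σ a_i x^i, split into monomials and integrate each against ρ_sc separately.
Using ∫ x^{2j} ρ_sc = C_j = (1/(j+1)) C(2j, j) (Catalan numbers) and ∫ x^{2j+1} ρ_sc = 0 (odd monomials vanish by symmetry):
  i = 0 (even): a_0 · C_{0} = -1 · 1 = -1
  i = 1 (odd): ∫ x^1 ρ_sc = 0 (vanishes)
  i = 2 (even): a_2 · C_{1} = 5 · 1 = 5
  i = 3 (odd): ∫ x^3 ρ_sc = 0 (vanishes)
  i = 5 (odd): ∫ x^5 ρ_sc = 0 (vanishes)

Summing the contributions: ∫_{−2}^{2} p(x) ρ_sc(x) dx = (-1) + 5 = 4.


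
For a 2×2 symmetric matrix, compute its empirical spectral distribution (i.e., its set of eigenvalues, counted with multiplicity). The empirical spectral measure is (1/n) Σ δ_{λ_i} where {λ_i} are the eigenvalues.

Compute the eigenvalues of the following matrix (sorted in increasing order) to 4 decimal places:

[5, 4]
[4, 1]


Since M is real symmetric, both eigenvalues are real; they are the roots of det(λI − M) = λ² − (tr M) λ + det M.
tr M = 5 + 1 = 6.
det M = 5·1 − 4² = 5 − 16 = -11.
Characteristic polynomial: λ² − 6λ − 11 = 0.
Discriminant Δ = (tr M)² − 4·det M = 36 − (-44) = 80; √Δ = 8.944272.
λ = (tr M ± √Δ)/2 = (6 ± 8.944272)/2, giving (tr M − √Δ)/2 = -1.4721 and (tr M + √Δ)/2 = 7.4721.

Eigenvalues sorted in increasing order: [-1.4721, 7.4721].


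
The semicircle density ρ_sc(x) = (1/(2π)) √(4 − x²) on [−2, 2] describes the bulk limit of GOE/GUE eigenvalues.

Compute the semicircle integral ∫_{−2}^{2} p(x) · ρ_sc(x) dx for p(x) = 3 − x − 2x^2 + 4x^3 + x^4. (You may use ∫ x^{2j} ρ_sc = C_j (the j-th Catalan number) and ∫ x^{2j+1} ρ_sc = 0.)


Write p(x) = Σ a_i x^i, split into monomials and integrate each against ρ_sc separately.
Using ∫ x^{2j} ρ_sc = C_j = (1/(j+1)) C(2j, j) (Catalan numbers) and ∫ x^{2j+1} ρ_sc = 0 (odd monomials vanish by symmetry):
  i = 0 (even): a_0 · C_{0} = 3 · 1 = 3
  i = 1 (odd): ∫ x^1 ρ_sc = 0 (vanishes)
  i = 2 (even): a_2 · C_{1} = -2 · 1 = -2
  i = 3 (odd): ∫ x^3 ρ_sc = 0 (vanishes)
  i = 4 (even): a_4 · C_{2} = 1 · 2 = 2

Summing the contributions: ∫_{−2}^{2} p(x) ρ_sc(x) dx = 3 + (-2) + 2 = 3.


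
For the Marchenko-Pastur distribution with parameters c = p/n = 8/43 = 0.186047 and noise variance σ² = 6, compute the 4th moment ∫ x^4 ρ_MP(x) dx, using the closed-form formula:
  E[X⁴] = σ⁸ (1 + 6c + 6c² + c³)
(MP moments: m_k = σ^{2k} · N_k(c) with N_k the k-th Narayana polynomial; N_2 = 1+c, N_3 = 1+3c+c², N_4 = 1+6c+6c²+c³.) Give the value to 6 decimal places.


E[X⁴] = σ⁸ (1 + 6c + 6c² + c³) (fourth MP moment). With σ² = 6 (so σ⁸ = 1296) and c = 8/43 = 0.186047: E[X⁴] = 1296 · (1 + 6·0.186047 + 6·(0.186047)² + (0.186047)³) = 1296 · 2.330399.

So E[X^4] = 3020.196561.


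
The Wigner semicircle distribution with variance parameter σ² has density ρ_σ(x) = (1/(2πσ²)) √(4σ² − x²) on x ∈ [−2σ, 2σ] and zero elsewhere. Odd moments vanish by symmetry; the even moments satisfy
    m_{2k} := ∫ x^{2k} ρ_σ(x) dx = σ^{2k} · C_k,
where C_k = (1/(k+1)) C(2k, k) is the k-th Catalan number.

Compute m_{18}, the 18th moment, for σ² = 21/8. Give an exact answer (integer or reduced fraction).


By the scaled semicircle moment identity, m_{2k} = σ^{2k} · C_k with k = 9.
C_9 = (1/(k+1)) · C(2k, k) = (1/10) · C(18, 9) = (1/10) · 48620 = 4862.
σ^{2k} = (σ²)^k = (21/8)^9 = 794280046581/134217728.

Therefore m_{18} = σ^{18} · C_9 = (794280046581/134217728) · 4862 = 1930894793238411/67108864.


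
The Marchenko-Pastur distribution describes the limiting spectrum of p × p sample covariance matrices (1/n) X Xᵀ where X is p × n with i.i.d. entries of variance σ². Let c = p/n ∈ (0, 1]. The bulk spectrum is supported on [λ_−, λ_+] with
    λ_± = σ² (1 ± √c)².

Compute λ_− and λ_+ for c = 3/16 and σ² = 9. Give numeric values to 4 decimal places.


c = 3/16 = 0.187500; √c = 0.433013.
λ_− = σ² (1 − √c)² = 9 · (1 − 0.433013)² = 9 · (0.566987)² = 2.893271.
λ_+ = σ² (1 + √c)² = 9 · (1 + 0.433013)² = 9 · (1.433013)² = 18.481729.

Rounded to 4 decimal places: λ_− ≈ 2.8933, λ_+ ≈ 18.4817.


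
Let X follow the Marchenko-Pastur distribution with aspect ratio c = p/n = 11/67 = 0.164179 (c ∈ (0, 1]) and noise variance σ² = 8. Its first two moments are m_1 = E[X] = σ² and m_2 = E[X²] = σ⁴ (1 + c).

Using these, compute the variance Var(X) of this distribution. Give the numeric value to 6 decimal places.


m_1 = E[X] = σ² = 8, so m_1² = 64.
m_2 = E[X²] = σ⁴ (1 + c) = 64 · (1 + 0.164179) = 64 · 1.164179 = 74.507463.
(Note m_2 − m_1² simplifies to c · σ⁴ = 0.164179 · 64.)

Var(X) = m_2 − m_1² = 74.507463 − 64 = 10.507463.


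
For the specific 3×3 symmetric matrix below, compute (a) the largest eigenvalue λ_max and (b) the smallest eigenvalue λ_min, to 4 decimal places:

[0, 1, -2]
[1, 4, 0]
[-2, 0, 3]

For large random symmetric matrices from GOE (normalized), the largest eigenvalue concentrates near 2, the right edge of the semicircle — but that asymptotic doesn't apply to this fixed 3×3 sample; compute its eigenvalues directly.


Since M is real symmetric, all three eigenvalues are real; they are the roots of det(λI − M) = λ³ − (tr M) λ² + s λ − det M, where s is the sum of the principal 2×2 minors.
tr M = 0 + 4 + 3 = 7.
s = (0·4 − 1²) + (0·3 − (-2)²) + (4·3 − 0²) = -1 + (-4) + 12 = 7.
det M (expand along row 1) = 0·12 − 1·3 + (-2)·8 = -19.
Characteristic polynomial: λ³ − 7λ² + 7λ + 19 = 0.
Substitute λ = y + (tr M)/3 = y + 2.333333 to remove the quadratic term: y³ + p·y + q = 0 with p = s − (tr M)²/3 = -9.333333 and q = −2(tr M)³/27 + (tr M)·s/3 − det M = 9.925926.
Three real roots ⇒ use the trigonometric (Viète) form: r = 2√(−p/3) = 3.527668, φ = arccos(3q/(p·r)) = arccos(-0.904415) = 2.700803 rad.
y_k = r·cos(φ/3 − 2πk/3) for k = 0, 1, 2 gives y = 2.192094, 1.297564, -3.489659.
λ_k = y_k + 2.333333 gives λ = 4.5254, 3.6309, -1.1563 (check: the sum is 7.0000 = tr M).

Hence λ_max = 4.5254 and λ_min = -1.1563.


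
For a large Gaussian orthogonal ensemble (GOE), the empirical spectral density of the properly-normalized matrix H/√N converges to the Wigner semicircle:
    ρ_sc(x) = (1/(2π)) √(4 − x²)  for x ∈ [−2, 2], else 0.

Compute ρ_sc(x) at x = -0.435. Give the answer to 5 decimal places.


ρ_sc(x) = (1/(2π)) √(4 − x²). With x = -0.435:
  4 − x² = 4 − (-0.435)² = 4 − 0.189225 = 3.810775.
  √(4 − x²) = 1.952121.
  1/(2π) = 0.159155.
  ρ_sc(-0.435) = 0.159155 · 1.952121 = 0.310690.

Rounded to 5 decimal places: ρ_sc(-0.435) ≈ 0.31069.


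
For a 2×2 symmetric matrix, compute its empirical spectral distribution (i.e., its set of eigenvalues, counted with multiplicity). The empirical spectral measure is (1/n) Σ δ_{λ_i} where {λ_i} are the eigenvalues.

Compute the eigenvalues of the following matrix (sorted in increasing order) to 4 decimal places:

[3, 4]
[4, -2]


Since M is real symmetric, both eigenvalues are real; they are the roots of det(λI − M) = λ² − (tr M) λ + det M.
tr M = 3 + (-2) = 1.
det M = 3·(-2) − 4² = -6 − 16 = -22.
Characteristic polynomial: λ² − λ − 22 = 0.
Discriminant Δ = (tr M)² − 4·det M = 1 − (-88) = 89; √Δ = 9.433981.
λ = (tr M ± √Δ)/2 = (1 ± 9.433981)/2, giving (tr M − √Δ)/2 = -4.2170 and (tr M + √Δ)/2 = 5.2170.

Eigenvalues sorted in increasing order: [-4.2170, 5.2170].


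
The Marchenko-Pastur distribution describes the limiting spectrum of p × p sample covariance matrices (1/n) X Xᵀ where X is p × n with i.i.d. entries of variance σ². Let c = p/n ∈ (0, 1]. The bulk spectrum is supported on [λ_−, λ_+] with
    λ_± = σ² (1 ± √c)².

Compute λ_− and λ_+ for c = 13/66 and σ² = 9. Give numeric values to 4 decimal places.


c = 13/66 = 0.196970; √c = 0.443813.
λ_− = σ² (1 − √c)² = 9 · (1 − 0.443813)² = 9 · (0.556187)² = 2.784099.
λ_+ = σ² (1 + √c)² = 9 · (1 + 0.443813)² = 9 · (1.443813)² = 18.761356.

Rounded to 4 decimal places: λ_− ≈ 2.7841, λ_+ ≈ 18.7614.


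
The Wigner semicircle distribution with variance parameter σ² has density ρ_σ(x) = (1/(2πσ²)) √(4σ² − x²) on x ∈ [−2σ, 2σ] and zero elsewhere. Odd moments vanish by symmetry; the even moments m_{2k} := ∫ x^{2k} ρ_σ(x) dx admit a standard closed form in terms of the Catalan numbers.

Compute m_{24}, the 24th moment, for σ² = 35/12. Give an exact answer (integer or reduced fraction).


By the scaled semicircle moment identity, m_{2k} = σ^{2k} · C_k with k = 12.
C_12 = (1/(k+1)) · C(2k, k) = (1/13) · C(24, 12) = (1/13) · 2704156 = 208012.
σ^{2k} = (σ²)^k = (35/12)^12 = 3379220508056640625/8916100448256.

Therefore m_{24} = σ^{24} · C_12 = (3379220508056640625/8916100448256) · 208012 = 175729604080469482421875/2229025112064.


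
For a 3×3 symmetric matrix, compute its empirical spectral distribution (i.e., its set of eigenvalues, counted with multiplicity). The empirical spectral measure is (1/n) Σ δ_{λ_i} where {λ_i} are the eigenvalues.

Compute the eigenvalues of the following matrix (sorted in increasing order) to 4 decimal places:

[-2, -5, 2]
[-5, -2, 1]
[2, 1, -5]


Since M is real symmetric, all three eigenvalues are real; they are the roots of det(λI − M) = λ³ − (tr M) λ² + s λ − det M, where s is the sum of the principal 2×2 minors.
tr M = -2 + (-2) + (-5) = -9.
s = ((-2)·(-2) − (-5)²) + ((-2)·(-5) − 2²) + ((-2)·(-5) − 1²) = -21 + 6 + 9 = -6.
det M (expand along row 1) = (-2)·9 − (-5)·23 + 2·(-1) = 95.
Characteristic polynomial: λ³ + 9λ² − 6λ − 95 = 0.
Substitute λ = y + (tr M)/3 = y − 3.000000 to remove the quadratic term: y³ + p·y + q = 0 with p = s − (tr M)²/3 = -33.000000 and q = −2(tr M)³/27 + (tr M)·s/3 − det M = -23.000000.
Three real roots ⇒ use the trigonometric (Viète) form: r = 2√(−p/3) = 6.633250, φ = arccos(3q/(p·r)) = arccos(0.315216) = 1.250112 rad.
y_k = r·cos(φ/3 − 2πk/3) for k = 0, 1, 2 gives y = 6.065629, -0.707711, -5.357918.
λ_k = y_k − 3.000000 gives λ = 3.0656, -3.7077, -8.3579 (check: the sum is -9.0000 = tr M).

Eigenvalues sorted in increasing order: [-8.3579, -3.7077, 3.0656].


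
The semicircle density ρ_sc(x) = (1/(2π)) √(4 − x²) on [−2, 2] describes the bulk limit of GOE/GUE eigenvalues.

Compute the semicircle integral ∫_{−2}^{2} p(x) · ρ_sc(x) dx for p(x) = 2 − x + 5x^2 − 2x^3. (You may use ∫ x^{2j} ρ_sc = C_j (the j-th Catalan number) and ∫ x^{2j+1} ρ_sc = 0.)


Write p(x) = Σ a_i x^i, split into monomials and integrate each against ρ_sc separately.
Using ∫ x^{2j} ρ_sc = C_j = (1/(j+1)) C(2j, j) (Catalan numbers) and ∫ x^{2j+1} ρ_sc = 0 (odd monomials vanish by symmetry):
  i = 0 (even): a_0 · C_{0} = 2 · 1 = 2
  i = 1 (odd): ∫ x^1 ρ_sc = 0 (vanishes)
  i = 2 (even): a_2 · C_{1} = 5 · 1 = 5
  i = 3 (odd): ∫ x^3 ρ_sc = 0 (vanishes)

Summing the contributions: ∫_{−2}^{2} p(x) ρ_sc(x) dx = 2 + 5 = 7.


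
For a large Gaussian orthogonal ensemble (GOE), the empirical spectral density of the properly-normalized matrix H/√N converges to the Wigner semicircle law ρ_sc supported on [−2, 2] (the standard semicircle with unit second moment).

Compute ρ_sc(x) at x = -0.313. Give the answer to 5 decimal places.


ρ_sc(x) = (1/(2π)) √(4 − x²). With x = -0.313:
  4 − x² = 4 − (-0.313)² = 4 − 0.097969 = 3.902031.
  √(4 − x²) = 1.975356.
  1/(2π) = 0.159155.
  ρ_sc(-0.313) = 0.159155 · 1.975356 = 0.314388.

Rounded to 5 decimal places: ρ_sc(-0.313) ≈ 0.31439.


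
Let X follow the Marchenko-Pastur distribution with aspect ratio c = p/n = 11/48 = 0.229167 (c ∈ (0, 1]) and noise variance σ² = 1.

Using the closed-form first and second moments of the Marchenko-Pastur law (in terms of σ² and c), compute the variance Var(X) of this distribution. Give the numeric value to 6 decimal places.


Recall the MP moments m_1 = E[X] = σ² and m_2 = E[X²] = σ⁴ (1 + c).
m_1 = E[X] = σ² = 1, so m_1² = 1.
m_2 = E[X²] = σ⁴ (1 + c) = 1 · (1 + 0.229167) = 1 · 1.229167 = 1.229167.
(Note m_2 − m_1² simplifies to c · σ⁴ = 0.229167 · 1.)

Var(X) = m_2 − m_1² = 1.229167 − 1 = 0.229167.


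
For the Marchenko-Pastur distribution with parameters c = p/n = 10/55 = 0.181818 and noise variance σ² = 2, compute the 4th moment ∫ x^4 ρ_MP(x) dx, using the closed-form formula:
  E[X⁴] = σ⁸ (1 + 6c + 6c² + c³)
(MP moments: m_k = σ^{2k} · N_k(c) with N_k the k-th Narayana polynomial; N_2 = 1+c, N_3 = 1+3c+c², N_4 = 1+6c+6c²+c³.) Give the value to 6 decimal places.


E[X⁴] = σ⁸ (1 + 6c + 6c² + c³) (fourth MP moment). With σ² = 2 (so σ⁸ = 16) and c = 10/55 = 0.181818: E[X⁴] = 16 · (1 + 6·0.181818 + 6·(0.181818)² + (0.181818)³) = 16 · 2.295267.

So E[X^4] = 36.724267.


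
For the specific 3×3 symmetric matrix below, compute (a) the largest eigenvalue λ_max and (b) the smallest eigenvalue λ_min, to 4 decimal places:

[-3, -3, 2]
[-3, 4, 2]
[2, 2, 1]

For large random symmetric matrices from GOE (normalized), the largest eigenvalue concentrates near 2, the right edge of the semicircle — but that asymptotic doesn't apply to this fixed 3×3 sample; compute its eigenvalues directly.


Since M is real symmetric, all three eigenvalues are real; they are the roots of det(λI − M) = λ³ − (tr M) λ² + s λ − det M, where s is the sum of the principal 2×2 minors.
tr M = -3 + 4 + 1 = 2.
s = ((-3)·4 − (-3)²) + ((-3)·1 − 2²) + (4·1 − 2²) = -21 + (-7) + 0 = -28.
det M (expand along row 1) = (-3)·0 − (-3)·(-7) + 2·(-14) = -49.
Characteristic polynomial: λ³ − 2λ² − 28λ + 49 = 0.
Substitute λ = y + (tr M)/3 = y + 0.666667 to remove the quadratic term: y³ + p·y + q = 0 with p = s − (tr M)²/3 = -29.333333 and q = −2(tr M)³/27 + (tr M)·s/3 − det M = 29.740741.
Three real roots ⇒ use the trigonometric (Viète) form: r = 2√(−p/3) = 6.253888, φ = arccos(3q/(p·r)) = arccos(-0.486364) = 2.078720 rad.
y_k = r·cos(φ/3 − 2πk/3) for k = 0, 1, 2 gives y = 4.811695, 1.053781, -5.865476.
λ_k = y_k + 0.666667 gives λ = 5.4784, 1.7204, -5.1988 (check: the sum is 2.0000 = tr M).

Hence λ_max = 5.4784 and λ_min = -5.1988.


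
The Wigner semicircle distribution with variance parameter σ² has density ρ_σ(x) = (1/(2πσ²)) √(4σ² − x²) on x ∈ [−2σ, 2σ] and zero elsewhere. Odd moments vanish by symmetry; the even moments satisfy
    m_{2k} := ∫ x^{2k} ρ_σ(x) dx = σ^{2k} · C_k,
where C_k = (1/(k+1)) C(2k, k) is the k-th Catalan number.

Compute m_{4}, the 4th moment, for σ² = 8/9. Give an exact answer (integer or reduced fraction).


By the scaled semicircle moment identity, m_{2k} = σ^{2k} · C_k with k = 2.
C_2 = (1/(k+1)) · C(2k, k) = (1/3) · C(4, 2) = (1/3) · 6 = 2.
σ^{2k} = (σ²)^k = (8/9)^2 = 64/81.

Therefore m_{4} = σ^{4} · C_2 = (64/81) · 2 = 128/81.


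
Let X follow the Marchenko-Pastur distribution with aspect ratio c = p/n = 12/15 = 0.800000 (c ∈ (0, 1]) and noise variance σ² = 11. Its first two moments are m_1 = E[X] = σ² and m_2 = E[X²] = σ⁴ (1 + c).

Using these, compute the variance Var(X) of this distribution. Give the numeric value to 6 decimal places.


m_1 = E[X] = σ² = 11, so m_1² = 121.
m_2 = E[X²] = σ⁴ (1 + c) = 121 · (1 + 0.800000) = 121 · 1.800000 = 217.800000.
(Note m_2 − m_1² simplifies to c · σ⁴ = 0.800000 · 121.)

Var(X) = m_2 − m_1² = 217.800000 − 121 = 96.800000.


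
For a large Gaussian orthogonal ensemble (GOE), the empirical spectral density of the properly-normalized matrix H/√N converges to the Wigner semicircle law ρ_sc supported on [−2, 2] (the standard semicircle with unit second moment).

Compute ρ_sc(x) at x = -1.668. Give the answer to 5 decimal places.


ρ_sc(x) = (1/(2π)) √(4 − x²). With x = -1.668:
  4 − x² = 4 − (-1.668)² = 4 − 2.782224 = 1.217776.
  √(4 − x²) = 1.103529.
  1/(2π) = 0.159155.
  ρ_sc(-1.668) = 0.159155 · 1.103529 = 0.175632.

Rounded to 5 decimal places: ρ_sc(-1.668) ≈ 0.17563.


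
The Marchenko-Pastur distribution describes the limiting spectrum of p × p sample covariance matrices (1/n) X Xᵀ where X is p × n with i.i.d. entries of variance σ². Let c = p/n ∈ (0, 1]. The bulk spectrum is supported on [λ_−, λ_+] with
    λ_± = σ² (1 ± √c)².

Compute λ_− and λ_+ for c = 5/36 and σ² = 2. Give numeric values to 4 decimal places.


c = 5/36 = 0.138889; √c = 0.372678.
λ_− = σ² (1 − √c)² = 2 · (1 − 0.372678)² = 2 · (0.627322)² = 0.787066.
λ_+ = σ² (1 + √c)² = 2 · (1 + 0.372678)² = 2 · (1.372678)² = 3.768490.

Rounded to 4 decimal places: λ_− ≈ 0.7871, λ_+ ≈ 3.7685.


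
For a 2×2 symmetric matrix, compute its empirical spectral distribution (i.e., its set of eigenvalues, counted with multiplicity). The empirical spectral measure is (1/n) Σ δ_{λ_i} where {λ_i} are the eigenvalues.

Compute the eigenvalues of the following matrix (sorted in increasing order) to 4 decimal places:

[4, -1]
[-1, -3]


Since M is real symmetric, both eigenvalues are real; they are the roots of det(λI − M) = λ² − (tr M) λ + det M.
tr M = 4 + (-3) = 1.
det M = 4·(-3) − (-1)² = -12 − 1 = -13.
Characteristic polynomial: λ² − λ − 13 = 0.
Discriminant Δ = (tr M)² − 4·det M = 1 − (-52) = 53; √Δ = 7.280110.
λ = (tr M ± √Δ)/2 = (1 ± 7.280110)/2, giving (tr M − √Δ)/2 = -3.1401 and (tr M + √Δ)/2 = 4.1401.

Eigenvalues sorted in increasing order: [-3.1401, 4.1401].


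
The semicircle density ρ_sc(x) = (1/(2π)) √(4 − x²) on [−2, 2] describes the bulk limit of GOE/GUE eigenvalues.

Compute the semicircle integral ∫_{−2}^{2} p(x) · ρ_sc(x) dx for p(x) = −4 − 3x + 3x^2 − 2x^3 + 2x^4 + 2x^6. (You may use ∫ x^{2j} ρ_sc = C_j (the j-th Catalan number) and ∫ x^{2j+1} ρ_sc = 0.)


Write p(x) = Σ a_i x^i, split into monomials and integrate each against ρ_sc separately.
Using ∫ x^{2j} ρ_sc = C_j = (1/(j+1)) C(2j, j) (Catalan numbers) and ∫ x^{2j+1} ρ_sc = 0 (odd monomials vanish by symmetry):
  i = 0 (even): a_0 · C_{0} = -4 · 1 = -4
  i = 1 (odd): ∫ x^1 ρ_sc = 0 (vanishes)
  i = 2 (even): a_2 · C_{1} = 3 · 1 = 3
  i = 3 (odd): ∫ x^3 ρ_sc = 0 (vanishes)
  i = 4 (even): a_4 · C_{2} = 2 · 2 = 4
  i = 6 (even): a_6 · C_{3} = 2 · 5 = 10

Summing the contributions: ∫_{−2}^{2} p(x) ρ_sc(x) dx = (-4) + 3 + 4 + 10 = 13.


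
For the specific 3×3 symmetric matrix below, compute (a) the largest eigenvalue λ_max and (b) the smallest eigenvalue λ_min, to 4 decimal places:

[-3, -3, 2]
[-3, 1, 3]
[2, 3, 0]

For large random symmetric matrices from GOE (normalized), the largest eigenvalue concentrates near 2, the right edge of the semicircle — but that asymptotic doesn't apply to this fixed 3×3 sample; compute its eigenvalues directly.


Since M is real symmetric, all three eigenvalues are real; they are the roots of det(λI − M) = λ³ − (tr M) λ² + s λ − det M, where s is the sum of the principal 2×2 minors.
tr M = -3 + 1 + 0 = -2.
s = ((-3)·1 − (-3)²) + ((-3)·0 − 2²) + (1·0 − 3²) = -12 + (-4) + (-9) = -25.
det M (expand along row 1) = (-3)·(-9) − (-3)·(-6) + 2·(-11) = -13.
Characteristic polynomial: λ³ + 2λ² − 25λ + 13 = 0.
Substitute λ = y + (tr M)/3 = y − 0.666667 to remove the quadratic term: y³ + p·y + q = 0 with p = s − (tr M)²/3 = -26.333333 and q = −2(tr M)³/27 + (tr M)·s/3 − det M = 30.259259.
Three real roots ⇒ use the trigonometric (Viète) form: r = 2√(−p/3) = 5.925463, φ = arccos(3q/(p·r)) = arccos(-0.581770) = 2.191700 rad.
y_k = r·cos(φ/3 − 2πk/3) for k = 0, 1, 2 gives y = 4.413264, 1.217643, -5.630907.
λ_k = y_k − 0.666667 gives λ = 3.7466, 0.5510, -6.2976 (check: the sum is -2.0000 = tr M).

Hence λ_max = 3.7466 and λ_min = -6.2976.


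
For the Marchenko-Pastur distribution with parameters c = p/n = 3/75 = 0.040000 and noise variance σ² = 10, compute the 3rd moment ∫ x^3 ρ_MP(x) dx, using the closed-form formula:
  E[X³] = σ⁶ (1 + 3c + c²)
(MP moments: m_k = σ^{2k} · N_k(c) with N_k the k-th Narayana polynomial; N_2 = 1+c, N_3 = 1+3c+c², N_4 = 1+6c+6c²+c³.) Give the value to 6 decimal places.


E[X³] = σ⁶ (1 + 3c + c²) (third MP moment). With σ² = 10 (so σ⁶ = 1000) and c = 3/75 = 0.040000: E[X³] = 1000 · (1 + 3·0.040000 + (0.040000)²) = 1000 · 1.121600.

So E[X^3] = 1121.600000.


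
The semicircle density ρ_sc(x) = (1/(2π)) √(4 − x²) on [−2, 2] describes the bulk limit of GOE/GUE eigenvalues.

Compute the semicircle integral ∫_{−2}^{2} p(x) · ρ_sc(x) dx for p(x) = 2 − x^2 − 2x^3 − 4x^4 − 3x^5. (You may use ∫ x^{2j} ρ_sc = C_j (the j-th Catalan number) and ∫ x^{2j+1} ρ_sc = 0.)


Write p(x) = Σ a_i x^i, split into monomials and integrate each against ρ_sc separately.
Using ∫ x^{2j} ρ_sc = C_j = (1/(j+1)) C(2j, j) (Catalan numbers) and ∫ x^{2j+1} ρ_sc = 0 (odd monomials vanish by symmetry):
  i = 0 (even): a_0 · C_{0} = 2 · 1 = 2
  i = 2 (even): a_2 · C_{1} = -1 · 1 = -1
  i = 3 (odd): ∫ x^3 ρ_sc = 0 (vanishes)
  i = 4 (even): a_4 · C_{2} = -4 · 2 = -8
  i = 5 (odd): ∫ x^5 ρ_sc = 0 (vanishes)

Summing the contributions: ∫_{−2}^{2} p(x) ρ_sc(x) dx = 2 + (-1) + (-8) = -7.


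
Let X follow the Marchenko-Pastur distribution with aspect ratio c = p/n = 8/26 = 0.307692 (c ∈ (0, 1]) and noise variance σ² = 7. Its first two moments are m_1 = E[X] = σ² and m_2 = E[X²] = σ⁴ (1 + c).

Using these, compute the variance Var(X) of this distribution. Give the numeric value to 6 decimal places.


m_1 = E[X] = σ² = 7, so m_1² = 49.
m_2 = E[X²] = σ⁴ (1 + c) = 49 · (1 + 0.307692) = 49 · 1.307692 = 64.076923.
(Note m_2 − m_1² simplifies to c · σ⁴ = 0.307692 · 49.)

Var(X) = m_2 − m_1² = 64.076923 − 49 = 15.076923.


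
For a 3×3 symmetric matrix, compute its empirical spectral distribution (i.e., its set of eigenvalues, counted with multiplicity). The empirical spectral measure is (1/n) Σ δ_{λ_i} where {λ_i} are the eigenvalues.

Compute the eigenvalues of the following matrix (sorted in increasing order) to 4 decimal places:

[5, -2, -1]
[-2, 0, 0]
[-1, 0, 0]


Since M is real symmetric, all three eigenvalues are real; they are the roots of det(λI − M) = λ³ − (tr M) λ² + s λ − det M, where s is the sum of the principal 2×2 minors.
tr M = 5 + 0 + 0 = 5.
s = (5·0 − (-2)²) + (5·0 − (-1)²) + (0·0 − 0²) = -4 + (-1) + 0 = -5.
det M (expand along row 1) = 5·0 − (-2)·0 + (-1)·0 = 0.
Characteristic polynomial: λ³ − 5λ² − 5λ = 0.
Substitute λ = y + (tr M)/3 = y + 1.666667 to remove the quadratic term: y³ + p·y + q = 0 with p = s − (tr M)²/3 = -13.333333 and q = −2(tr M)³/27 + (tr M)·s/3 − det M = -17.592593.
Three real roots ⇒ use the trigonometric (Viète) form: r = 2√(−p/3) = 4.216370, φ = arccos(3q/(p·r)) = arccos(0.938801) = 0.351663 rad.
y_k = r·cos(φ/3 − 2πk/3) for k = 0, 1, 2 gives y = 4.187435, -1.666667, -2.520769.
λ_k = y_k + 1.666667 gives λ = 5.8541, 0.0000, -0.8541 (check: the sum is 5.0000 = tr M).

Eigenvalues sorted in increasing order: [-0.8541, 0.0000, 5.8541].


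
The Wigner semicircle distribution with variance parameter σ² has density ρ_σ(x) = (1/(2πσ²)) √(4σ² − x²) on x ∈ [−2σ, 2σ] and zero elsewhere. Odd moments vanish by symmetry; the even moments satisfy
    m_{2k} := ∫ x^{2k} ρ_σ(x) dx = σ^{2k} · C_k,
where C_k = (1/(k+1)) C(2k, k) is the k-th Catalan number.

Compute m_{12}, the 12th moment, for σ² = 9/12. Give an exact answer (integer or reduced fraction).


By the scaled semicircle moment identity, m_{2k} = σ^{2k} · C_k with k = 6.
C_6 = (1/(k+1)) · C(2k, k) = (1/7) · C(12, 6) = (1/7) · 924 = 132.
σ^{2k} = (σ²)^k = (9/12)^6 = 729/4096.

Therefore m_{12} = σ^{12} · C_6 = (729/4096) · 132 = 24057/1024.


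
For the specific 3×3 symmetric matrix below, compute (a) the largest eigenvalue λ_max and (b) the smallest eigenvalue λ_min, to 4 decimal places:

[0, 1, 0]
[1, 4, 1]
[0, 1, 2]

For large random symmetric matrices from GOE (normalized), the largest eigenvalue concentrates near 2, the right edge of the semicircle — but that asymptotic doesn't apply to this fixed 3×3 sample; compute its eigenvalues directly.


Since M is real symmetric, all three eigenvalues are real; they are the roots of det(λI − M) = λ³ − (tr M) λ² + s λ − det M, where s is the sum of the principal 2×2 minors.
tr M = 0 + 4 + 2 = 6.
s = (0·4 − 1²) + (0·2 − 0²) + (4·2 − 1²) = -1 + 0 + 7 = 6.
det M (expand along row 1) = 0·7 − 1·2 + 0·1 = -2.
Characteristic polynomial: λ³ − 6λ² + 6λ + 2 = 0.
Substitute λ = y + (tr M)/3 = y + 2.000000 to remove the quadratic term: y³ + p·y + q = 0 with p = s − (tr M)²/3 = -6.000000 and q = −2(tr M)³/27 + (tr M)·s/3 − det M = -2.000000.
Three real roots ⇒ use the trigonometric (Viète) form: r = 2√(−p/3) = 2.828427, φ = arccos(3q/(p·r)) = arccos(0.353553) = 1.209429 rad.
y_k = r·cos(φ/3 − 2πk/3) for k = 0, 1, 2 gives y = 2.601679, -0.339877, -2.261802.
λ_k = y_k + 2.000000 gives λ = 4.6017, 1.6601, -0.2618 (check: the sum is 6.0000 = tr M).

Hence λ_max = 4.6017 and λ_min = -0.2618.


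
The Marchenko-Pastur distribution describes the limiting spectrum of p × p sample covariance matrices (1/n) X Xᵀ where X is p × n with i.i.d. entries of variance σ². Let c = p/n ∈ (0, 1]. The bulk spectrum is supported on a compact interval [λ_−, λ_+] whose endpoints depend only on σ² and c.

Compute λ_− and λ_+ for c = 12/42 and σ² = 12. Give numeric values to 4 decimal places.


c = 12/42 = 0.285714; √c = 0.534522.
λ_− = σ² (1 − √c)² = 12 · (1 − 0.534522)² = 12 · (0.465478)² = 2.600032.
λ_+ = σ² (1 + √c)² = 12 · (1 + 0.534522)² = 12 · (1.534522)² = 28.257111.

Rounded to 4 decimal places: λ_− ≈ 2.6000, λ_+ ≈ 28.2571.


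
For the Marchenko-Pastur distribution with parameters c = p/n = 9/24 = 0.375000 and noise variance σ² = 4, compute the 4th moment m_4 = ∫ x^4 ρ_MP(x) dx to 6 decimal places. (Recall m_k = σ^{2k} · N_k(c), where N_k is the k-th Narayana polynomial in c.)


E[X⁴] = σ⁸ (1 + 6c + 6c² + c³) (fourth MP moment). With σ² = 4 (so σ⁸ = 256) and c = 9/24 = 0.375000: E[X⁴] = 256 · (1 + 6·0.375000 + 6·(0.375000)² + (0.375000)³) = 256 · 4.146484.

So E[X^4] = 1061.500000.


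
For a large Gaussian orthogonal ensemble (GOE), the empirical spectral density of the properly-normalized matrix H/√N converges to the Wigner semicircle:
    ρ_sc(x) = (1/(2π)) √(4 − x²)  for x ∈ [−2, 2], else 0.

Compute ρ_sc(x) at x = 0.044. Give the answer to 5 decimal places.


ρ_sc(x) = (1/(2π)) √(4 − x²). With x = 0.044:
  4 − x² = 4 − (0.044)² = 4 − 0.001936 = 3.998064.
  √(4 − x²) = 1.999516.
  1/(2π) = 0.159155.
  ρ_sc(0.044) = 0.159155 · 1.999516 = 0.318233.

Rounded to 5 decimal places: ρ_sc(0.044) ≈ 0.31823.


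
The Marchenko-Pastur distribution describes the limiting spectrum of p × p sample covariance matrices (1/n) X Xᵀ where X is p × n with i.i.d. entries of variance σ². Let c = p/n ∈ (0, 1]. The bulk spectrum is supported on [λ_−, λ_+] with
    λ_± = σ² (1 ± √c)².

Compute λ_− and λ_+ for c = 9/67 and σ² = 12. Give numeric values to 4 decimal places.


c = 9/67 = 0.134328; √c = 0.366508.
λ_− = σ² (1 − √c)² = 12 · (1 − 0.366508)² = 12 · (0.633492)² = 4.815740.
λ_+ = σ² (1 + √c)² = 12 · (1 + 0.366508)² = 12 · (1.366508)² = 22.408140.

Rounded to 4 decimal places: λ_− ≈ 4.8157, λ_+ ≈ 22.4081.


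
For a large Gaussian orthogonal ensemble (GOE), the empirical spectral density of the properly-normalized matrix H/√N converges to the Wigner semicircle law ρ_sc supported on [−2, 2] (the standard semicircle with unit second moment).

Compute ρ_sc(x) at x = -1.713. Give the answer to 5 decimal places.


ρ_sc(x) = (1/(2π)) √(4 − x²). With x = -1.713:
  4 − x² = 4 − (-1.713)² = 4 − 2.934369 = 1.065631.
  √(4 − x²) = 1.032294.
  1/(2π) = 0.159155.
  ρ_sc(-1.713) = 0.159155 · 1.032294 = 0.164295.

Rounded to 5 decimal places: ρ_sc(-1.713) ≈ 0.16429.


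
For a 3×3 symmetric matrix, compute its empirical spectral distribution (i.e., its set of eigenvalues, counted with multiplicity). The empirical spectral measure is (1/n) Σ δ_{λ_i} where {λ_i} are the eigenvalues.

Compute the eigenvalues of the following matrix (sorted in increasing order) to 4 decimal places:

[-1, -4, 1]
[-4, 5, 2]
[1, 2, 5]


Since M is real symmetric, all three eigenvalues are real; they are the roots of det(λI − M) = λ³ − (tr M) λ² + s λ − det M, where s is the sum of the principal 2×2 minors.
tr M = -1 + 5 + 5 = 9.
s = ((-1)·5 − (-4)²) + ((-1)·5 − 1²) + (5·5 − 2²) = -21 + (-6) + 21 = -6.
det M (expand along row 1) = (-1)·21 − (-4)·(-22) + 1·(-13) = -122.
Characteristic polynomial: λ³ − 9λ² − 6λ + 122 = 0.
Substitute λ = y + (tr M)/3 = y + 3.000000 to remove the quadratic term: y³ + p·y + q = 0 with p = s − (tr M)²/3 = -33.000000 and q = −2(tr M)³/27 + (tr M)·s/3 − det M = 50.000000.
Three real roots ⇒ use the trigonometric (Viète) form: r = 2√(−p/3) = 6.633250, φ = arccos(3q/(p·r)) = arccos(-0.685253) = 2.325747 rad.
y_k = r·cos(φ/3 − 2πk/3) for k = 0, 1, 2 gives y = 4.737777, 1.651697, -6.389473.
λ_k = y_k + 3.000000 gives λ = 7.7378, 4.6517, -3.3895 (check: the sum is 9.0000 = tr M).

Eigenvalues sorted in increasing order: [-3.3895, 4.6517, 7.7378].


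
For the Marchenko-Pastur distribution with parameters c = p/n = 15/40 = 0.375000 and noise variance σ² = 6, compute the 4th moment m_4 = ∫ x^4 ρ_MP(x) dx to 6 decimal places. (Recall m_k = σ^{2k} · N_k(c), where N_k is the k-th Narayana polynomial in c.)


E[X⁴] = σ⁸ (1 + 6c + 6c² + c³) (fourth MP moment). With σ² = 6 (so σ⁸ = 1296) and c = 15/40 = 0.375000: E[X⁴] = 1296 · (1 + 6·0.375000 + 6·(0.375000)² + (0.375000)³) = 1296 · 4.146484.

So E[X^4] = 5373.843750.


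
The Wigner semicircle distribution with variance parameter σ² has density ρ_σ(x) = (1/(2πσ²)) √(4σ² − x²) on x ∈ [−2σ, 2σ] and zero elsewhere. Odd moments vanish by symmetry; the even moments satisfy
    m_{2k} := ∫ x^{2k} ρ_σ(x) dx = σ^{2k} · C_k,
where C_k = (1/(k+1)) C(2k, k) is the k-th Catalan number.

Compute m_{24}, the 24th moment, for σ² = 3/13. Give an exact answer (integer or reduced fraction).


By the scaled semicircle moment identity, m_{2k} = σ^{2k} · C_k with k = 12.
C_12 = (1/(k+1)) · C(2k, k) = (1/13) · C(24, 12) = (1/13) · 2704156 = 208012.
σ^{2k} = (σ²)^k = (3/13)^12 = 531441/23298085122481.

Therefore m_{24} = σ^{24} · C_12 = (531441/23298085122481) · 208012 = 110546105292/23298085122481.


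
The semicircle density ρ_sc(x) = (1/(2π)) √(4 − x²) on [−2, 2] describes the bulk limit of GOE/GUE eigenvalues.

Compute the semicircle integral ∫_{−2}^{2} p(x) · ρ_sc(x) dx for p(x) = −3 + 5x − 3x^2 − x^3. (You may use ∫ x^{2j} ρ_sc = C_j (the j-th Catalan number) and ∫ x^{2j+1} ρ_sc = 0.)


Write p(x) = Σ a_i x^i, split into monomials and integrate each against ρ_sc separately.
Using ∫ x^{2j} ρ_sc = C_j = (1/(j+1)) C(2j, j) (Catalan numbers) and ∫ x^{2j+1} ρ_sc = 0 (odd monomials vanish by symmetry):
  i = 0 (even): a_0 · C_{0} = -3 · 1 = -3
  i = 1 (odd): ∫ x^1 ρ_sc = 0 (vanishes)
  i = 2 (even): a_2 · C_{1} = -3 · 1 = -3
  i = 3 (odd): ∫ x^3 ρ_sc = 0 (vanishes)

Summing the contributions: ∫_{−2}^{2} p(x) ρ_sc(x) dx = (-3) + (-3) = -6.
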